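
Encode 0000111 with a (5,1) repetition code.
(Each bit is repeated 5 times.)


Each bit -> 5 copies

00000000000000000000111111111111111


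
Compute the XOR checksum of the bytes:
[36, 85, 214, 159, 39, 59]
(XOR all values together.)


XOR chain: 36 ^ 85 ^ 214 ^ 159 ^ 39 ^ 59 = 36

36


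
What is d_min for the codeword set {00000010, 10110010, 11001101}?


Comparing all pairs, minimum distance: 3
Can detect 2 errors, correct 1 errors

3


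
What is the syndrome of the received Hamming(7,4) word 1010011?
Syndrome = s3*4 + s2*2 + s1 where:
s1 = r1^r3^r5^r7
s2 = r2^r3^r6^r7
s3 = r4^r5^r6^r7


s1=1, s2=1, s3=0

Syndrome = 3 (error at position 3)


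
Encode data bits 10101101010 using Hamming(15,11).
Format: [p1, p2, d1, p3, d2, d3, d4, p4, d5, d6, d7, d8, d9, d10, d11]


Parity bits: p1=0, p2=0, p3=1, p4=0

001101001101010


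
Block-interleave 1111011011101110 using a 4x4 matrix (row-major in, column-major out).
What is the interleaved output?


Matrix:
  1111
  0110
  1110
  1110
Read columns: 1011111111111000

1011111111111000


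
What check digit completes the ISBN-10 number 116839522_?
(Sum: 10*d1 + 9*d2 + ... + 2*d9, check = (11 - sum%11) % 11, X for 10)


Weighted sum: 216
216 mod 11 = 7

Check digit: 4


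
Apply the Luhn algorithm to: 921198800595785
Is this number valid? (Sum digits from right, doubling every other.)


Luhn sum = 70
70 mod 10 = 0

Valid (Luhn sum mod 10 = 0)


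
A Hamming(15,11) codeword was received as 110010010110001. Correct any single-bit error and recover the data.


Syndrome = 0: no error detected

Data: 01000110001 (no errors)


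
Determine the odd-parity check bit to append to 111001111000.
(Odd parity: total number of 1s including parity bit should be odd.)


Number of 1s in data: 7
Parity bit: 0

0


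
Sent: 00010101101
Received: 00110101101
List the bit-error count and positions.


XOR: 00100000000

1 error(s) at position(s): 2


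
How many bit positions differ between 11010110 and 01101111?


XOR: 10111001
Count of 1s: 5

5


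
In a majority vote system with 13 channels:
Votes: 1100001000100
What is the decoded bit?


Ones: 4 out of 13
Threshold: 7

0 (4/13 voted 1)


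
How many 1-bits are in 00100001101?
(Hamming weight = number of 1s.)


Counting 1s in 00100001101

4


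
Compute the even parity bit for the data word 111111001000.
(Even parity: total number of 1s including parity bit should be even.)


Number of 1s in data: 7
Parity bit: 1

1


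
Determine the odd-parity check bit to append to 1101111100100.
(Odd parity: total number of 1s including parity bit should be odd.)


Number of 1s in data: 8
Parity bit: 1

1


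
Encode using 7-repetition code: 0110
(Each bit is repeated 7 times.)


Each bit -> 7 copies

0000000111111111111110000000


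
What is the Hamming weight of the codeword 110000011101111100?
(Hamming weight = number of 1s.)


Counting 1s in 110000011101111100

10


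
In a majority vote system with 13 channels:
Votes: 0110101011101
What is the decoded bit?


Ones: 8 out of 13
Threshold: 7

1 (8/13 voted 1)


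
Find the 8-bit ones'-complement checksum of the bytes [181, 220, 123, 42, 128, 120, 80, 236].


Sum = 1130 mod 256 = 106
Complement = 149

149


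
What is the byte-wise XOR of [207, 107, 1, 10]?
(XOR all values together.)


XOR chain: 207 ^ 107 ^ 1 ^ 10 = 175

175


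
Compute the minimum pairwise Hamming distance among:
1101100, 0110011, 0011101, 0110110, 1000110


Comparing all pairs, minimum distance: 2
Can detect 1 errors, correct 0 errors

2


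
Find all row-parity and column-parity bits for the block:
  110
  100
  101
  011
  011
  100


Row parities: 010001
Column parities: 011

Row P: 010001, Col P: 011, Corner: 0


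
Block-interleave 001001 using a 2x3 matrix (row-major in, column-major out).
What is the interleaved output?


Matrix:
  001
  001
Read columns: 000011

000011


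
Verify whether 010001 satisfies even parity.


Number of 1s: 2

Yes, parity is correct (2 ones)


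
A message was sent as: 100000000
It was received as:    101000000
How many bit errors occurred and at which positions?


XOR: 001000000

1 error(s) at position(s): 2


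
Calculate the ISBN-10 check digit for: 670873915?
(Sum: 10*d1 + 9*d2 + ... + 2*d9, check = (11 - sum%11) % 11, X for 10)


Weighted sum: 285
285 mod 11 = 10

Check digit: 1


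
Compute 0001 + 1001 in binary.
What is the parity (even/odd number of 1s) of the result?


0001 = 1
1001 = 9
Sum = 10 = 1010
1s count = 2

even parity (2 ones in 1010)


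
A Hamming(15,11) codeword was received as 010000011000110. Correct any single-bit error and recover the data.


Syndrome = 0: no error detected

Data: 00001000110 (no errors)


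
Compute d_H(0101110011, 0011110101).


XOR: 0110000110
Count of 1s: 4

4


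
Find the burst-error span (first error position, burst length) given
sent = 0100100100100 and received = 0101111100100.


XOR: 0001011000000

Burst at position 3, length 4


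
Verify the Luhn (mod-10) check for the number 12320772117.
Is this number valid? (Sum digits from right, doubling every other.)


Luhn sum = 38
38 mod 10 = 8

Invalid (Luhn sum mod 10 = 8)


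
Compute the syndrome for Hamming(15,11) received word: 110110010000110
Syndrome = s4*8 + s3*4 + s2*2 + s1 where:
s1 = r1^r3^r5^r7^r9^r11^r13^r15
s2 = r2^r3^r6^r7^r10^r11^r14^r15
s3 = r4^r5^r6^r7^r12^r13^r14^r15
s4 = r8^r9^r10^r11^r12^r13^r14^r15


s1=1, s2=0, s3=0, s4=1

Syndrome = 9 (error at position 9)


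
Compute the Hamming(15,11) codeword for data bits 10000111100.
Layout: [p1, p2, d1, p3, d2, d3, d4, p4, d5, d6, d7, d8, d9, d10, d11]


Parity bits: p1=1, p2=1, p3=0, p4=0

111000000111100


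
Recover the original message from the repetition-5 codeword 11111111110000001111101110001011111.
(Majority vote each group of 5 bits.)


Groups: 11111, 11111, 00000, 01111, 10111, 00010, 11111
Majority votes: 1101101

1101101


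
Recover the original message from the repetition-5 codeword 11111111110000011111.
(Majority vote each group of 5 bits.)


Groups: 11111, 11111, 00000, 11111
Majority votes: 1101

1101


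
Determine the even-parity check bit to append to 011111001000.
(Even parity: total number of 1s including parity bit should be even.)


Number of 1s in data: 6
Parity bit: 0

0


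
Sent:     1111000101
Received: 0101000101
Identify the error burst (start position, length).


XOR: 1010000000

Burst at position 0, length 3


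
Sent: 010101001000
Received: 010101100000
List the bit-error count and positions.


XOR: 000000101000

2 error(s) at position(s): 6, 8


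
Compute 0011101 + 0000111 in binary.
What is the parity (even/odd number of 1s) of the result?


0011101 = 29
0000111 = 7
Sum = 36 = 100100
1s count = 2

even parity (2 ones in 100100)


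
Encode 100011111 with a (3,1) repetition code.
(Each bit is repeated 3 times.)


Each bit -> 3 copies

111000000000111111111111111


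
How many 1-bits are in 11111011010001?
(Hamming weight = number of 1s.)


Counting 1s in 11111011010001

9


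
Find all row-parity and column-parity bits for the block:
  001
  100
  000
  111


Row parities: 1101
Column parities: 010

Row P: 1101, Col P: 010, Corner: 1


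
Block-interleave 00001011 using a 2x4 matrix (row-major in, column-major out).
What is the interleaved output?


Matrix:
  0000
  1011
Read columns: 01000101

01000101


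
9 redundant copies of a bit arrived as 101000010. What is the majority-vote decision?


Ones: 3 out of 9
Threshold: 5

0 (3/9 voted 1)


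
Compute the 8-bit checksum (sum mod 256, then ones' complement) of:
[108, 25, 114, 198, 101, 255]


Sum = 801 mod 256 = 33
Complement = 222

222


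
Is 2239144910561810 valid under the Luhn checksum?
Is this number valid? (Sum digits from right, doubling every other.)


Luhn sum = 65
65 mod 10 = 5

Invalid (Luhn sum mod 10 = 5)


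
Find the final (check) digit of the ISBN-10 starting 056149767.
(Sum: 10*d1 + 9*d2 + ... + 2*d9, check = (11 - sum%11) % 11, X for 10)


Weighted sum: 229
229 mod 11 = 9

Check digit: 2


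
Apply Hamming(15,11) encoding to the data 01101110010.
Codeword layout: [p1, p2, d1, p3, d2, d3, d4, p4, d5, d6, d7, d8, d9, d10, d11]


Parity bits: p1=1, p2=0, p3=1, p4=0

100111001110010


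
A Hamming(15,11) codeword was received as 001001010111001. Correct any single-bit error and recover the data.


Syndrome = 15: error at position 15

Data: 10100111000 (corrected bit 15)


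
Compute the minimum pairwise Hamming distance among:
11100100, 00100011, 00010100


Comparing all pairs, minimum distance: 4
Can detect 3 errors, correct 1 errors

4


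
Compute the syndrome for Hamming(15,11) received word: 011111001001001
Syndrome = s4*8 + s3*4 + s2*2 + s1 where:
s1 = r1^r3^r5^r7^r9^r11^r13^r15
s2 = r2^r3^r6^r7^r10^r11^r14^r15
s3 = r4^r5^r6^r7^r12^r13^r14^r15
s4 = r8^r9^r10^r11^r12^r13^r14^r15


s1=0, s2=0, s3=1, s4=1

Syndrome = 12 (error at position 12)


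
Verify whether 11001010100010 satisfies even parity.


Number of 1s: 6

Yes, parity is correct (6 ones)


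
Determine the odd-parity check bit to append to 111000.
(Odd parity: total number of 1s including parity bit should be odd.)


Number of 1s in data: 3
Parity bit: 0

0


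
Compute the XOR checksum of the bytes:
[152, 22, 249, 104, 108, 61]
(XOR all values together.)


XOR chain: 152 ^ 22 ^ 249 ^ 104 ^ 108 ^ 61 = 78

78


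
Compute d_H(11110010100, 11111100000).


XOR: 00001110100
Count of 1s: 4

4


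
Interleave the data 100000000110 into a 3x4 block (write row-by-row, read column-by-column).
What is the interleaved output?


Matrix:
  1000
  0000
  0110
Read columns: 100001001000

100001001000


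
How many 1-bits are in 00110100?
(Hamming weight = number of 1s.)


Counting 1s in 00110100

3


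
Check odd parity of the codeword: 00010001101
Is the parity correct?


Number of 1s: 4

No, parity error (4 ones)


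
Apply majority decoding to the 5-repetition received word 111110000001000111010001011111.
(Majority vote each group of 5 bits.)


Groups: 11111, 00000, 01000, 11101, 00010, 11111
Majority votes: 100101

100101


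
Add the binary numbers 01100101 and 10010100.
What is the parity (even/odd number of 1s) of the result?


01100101 = 101
10010100 = 148
Sum = 249 = 11111001
1s count = 6

even parity (6 ones in 11111001)


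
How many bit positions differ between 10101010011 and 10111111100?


XOR: 00010101111
Count of 1s: 6

6


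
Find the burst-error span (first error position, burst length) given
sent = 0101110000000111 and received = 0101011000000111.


XOR: 0000101000000000

Burst at position 4, length 3


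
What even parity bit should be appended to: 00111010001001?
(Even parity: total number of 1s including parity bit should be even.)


Number of 1s in data: 6
Parity bit: 0

0


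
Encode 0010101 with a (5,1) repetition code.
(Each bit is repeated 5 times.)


Each bit -> 5 copies

00000000001111100000111110000011111


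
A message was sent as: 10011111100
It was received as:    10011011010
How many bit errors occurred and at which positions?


XOR: 00000100110

3 error(s) at position(s): 5, 8, 9


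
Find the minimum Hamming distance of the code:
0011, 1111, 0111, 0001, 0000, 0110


Comparing all pairs, minimum distance: 1
Can detect 0 errors, correct 0 errors

1


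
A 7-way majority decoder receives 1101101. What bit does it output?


Ones: 5 out of 7
Threshold: 4

1 (5/7 voted 1)


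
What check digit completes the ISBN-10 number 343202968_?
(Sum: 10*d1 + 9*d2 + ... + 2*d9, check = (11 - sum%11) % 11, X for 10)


Weighted sum: 184
184 mod 11 = 8

Check digit: 3


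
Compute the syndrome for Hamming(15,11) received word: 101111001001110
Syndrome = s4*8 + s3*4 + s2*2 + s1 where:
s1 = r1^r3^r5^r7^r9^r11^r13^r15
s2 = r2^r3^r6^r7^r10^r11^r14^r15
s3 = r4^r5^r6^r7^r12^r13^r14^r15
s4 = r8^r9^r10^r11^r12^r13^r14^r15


s1=1, s2=1, s3=0, s4=0

Syndrome = 3 (error at position 3)


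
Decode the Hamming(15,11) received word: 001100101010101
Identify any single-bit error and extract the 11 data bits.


Syndrome = 0: no error detected

Data: 10011010101 (no errors)


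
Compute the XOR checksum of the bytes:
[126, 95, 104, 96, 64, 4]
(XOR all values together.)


XOR chain: 126 ^ 95 ^ 104 ^ 96 ^ 64 ^ 4 = 109

109


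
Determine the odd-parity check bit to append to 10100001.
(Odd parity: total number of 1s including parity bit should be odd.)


Number of 1s in data: 3
Parity bit: 0

0


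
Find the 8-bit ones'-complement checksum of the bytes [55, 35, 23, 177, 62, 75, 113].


Sum = 540 mod 256 = 28
Complement = 227

227


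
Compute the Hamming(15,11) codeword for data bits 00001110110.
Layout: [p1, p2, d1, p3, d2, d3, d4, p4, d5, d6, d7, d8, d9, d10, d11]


Parity bits: p1=1, p2=1, p3=0, p4=1

110000011110110


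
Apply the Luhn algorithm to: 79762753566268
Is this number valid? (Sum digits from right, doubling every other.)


Luhn sum = 63
63 mod 10 = 3

Invalid (Luhn sum mod 10 = 3)


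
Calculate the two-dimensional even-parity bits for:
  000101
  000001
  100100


Row parities: 010
Column parities: 100000

Row P: 010, Col P: 100000, Corner: 1


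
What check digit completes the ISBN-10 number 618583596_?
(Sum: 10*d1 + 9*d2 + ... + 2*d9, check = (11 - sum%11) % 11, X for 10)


Weighted sum: 290
290 mod 11 = 4

Check digit: 7


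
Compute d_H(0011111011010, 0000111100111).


XOR: 0011000111101
Count of 1s: 7

7


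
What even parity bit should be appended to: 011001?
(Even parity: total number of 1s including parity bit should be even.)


Number of 1s in data: 3
Parity bit: 1

1


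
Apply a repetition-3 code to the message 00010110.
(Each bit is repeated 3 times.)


Each bit -> 3 copies

000000000111000111111000


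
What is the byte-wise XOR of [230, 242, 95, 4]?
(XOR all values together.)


XOR chain: 230 ^ 242 ^ 95 ^ 4 = 79

79


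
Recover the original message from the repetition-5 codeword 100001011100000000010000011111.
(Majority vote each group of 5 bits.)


Groups: 10000, 10111, 00000, 00001, 00000, 11111
Majority votes: 010001

010001


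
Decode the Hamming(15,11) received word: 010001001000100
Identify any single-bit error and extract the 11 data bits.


Syndrome = 0: no error detected

Data: 00101000100 (no errors)


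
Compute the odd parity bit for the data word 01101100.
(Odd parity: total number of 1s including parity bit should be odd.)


Number of 1s in data: 4
Parity bit: 1

1


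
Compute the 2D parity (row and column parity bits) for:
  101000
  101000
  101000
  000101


Row parities: 0000
Column parities: 101101

Row P: 0000, Col P: 101101, Corner: 0


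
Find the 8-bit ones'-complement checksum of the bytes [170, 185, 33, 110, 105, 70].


Sum = 673 mod 256 = 161
Complement = 94

94


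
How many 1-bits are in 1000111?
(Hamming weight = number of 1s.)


Counting 1s in 1000111

4


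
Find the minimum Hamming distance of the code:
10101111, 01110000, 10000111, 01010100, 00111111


Comparing all pairs, minimum distance: 2
Can detect 1 errors, correct 0 errors

2


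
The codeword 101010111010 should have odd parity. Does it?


Number of 1s: 7

Yes, parity is correct (7 ones)


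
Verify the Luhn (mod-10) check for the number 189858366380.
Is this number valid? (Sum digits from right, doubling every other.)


Luhn sum = 61
61 mod 10 = 1

Invalid (Luhn sum mod 10 = 1)


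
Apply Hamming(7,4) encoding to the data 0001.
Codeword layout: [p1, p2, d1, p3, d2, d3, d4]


Parity bits: p1=1, p2=1, p3=1

1101001


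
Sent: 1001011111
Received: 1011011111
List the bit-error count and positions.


XOR: 0010000000

1 error(s) at position(s): 2


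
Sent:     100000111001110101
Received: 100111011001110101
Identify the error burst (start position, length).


XOR: 000111100000000000

Burst at position 3, length 4


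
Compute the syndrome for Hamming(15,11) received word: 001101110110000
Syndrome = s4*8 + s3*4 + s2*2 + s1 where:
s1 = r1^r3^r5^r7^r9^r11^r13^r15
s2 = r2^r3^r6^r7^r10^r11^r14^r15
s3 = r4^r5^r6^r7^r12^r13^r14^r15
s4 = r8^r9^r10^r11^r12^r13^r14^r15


s1=1, s2=1, s3=1, s4=1

Syndrome = 15 (error at position 15)


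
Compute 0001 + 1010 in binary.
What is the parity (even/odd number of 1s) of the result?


0001 = 1
1010 = 10
Sum = 11 = 1011
1s count = 3

odd parity (3 ones in 1011)


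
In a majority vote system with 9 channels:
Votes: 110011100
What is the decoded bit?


Ones: 5 out of 9
Threshold: 5

1 (5/9 voted 1)


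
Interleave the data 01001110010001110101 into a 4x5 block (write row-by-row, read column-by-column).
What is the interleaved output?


Matrix:
  01001
  11001
  00011
  10101
Read columns: 01011100000100101111

01011100000100101111


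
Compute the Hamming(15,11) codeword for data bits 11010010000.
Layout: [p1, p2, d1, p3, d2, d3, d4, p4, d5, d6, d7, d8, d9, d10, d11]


Parity bits: p1=0, p2=1, p3=0, p4=1

011010110010000


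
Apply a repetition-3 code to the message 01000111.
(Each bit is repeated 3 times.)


Each bit -> 3 copies

000111000000000111111111


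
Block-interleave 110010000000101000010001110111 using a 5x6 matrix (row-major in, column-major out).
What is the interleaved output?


Matrix:
  110010
  000000
  101000
  010001
  110111
Read columns: 101011001100100000011000100011

101011001100100000011000100011


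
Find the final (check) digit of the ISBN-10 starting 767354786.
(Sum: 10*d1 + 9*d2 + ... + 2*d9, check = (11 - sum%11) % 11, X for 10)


Weighted sum: 315
315 mod 11 = 7

Check digit: 4


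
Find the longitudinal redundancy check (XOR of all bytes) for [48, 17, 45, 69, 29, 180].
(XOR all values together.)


XOR chain: 48 ^ 17 ^ 45 ^ 69 ^ 29 ^ 180 = 224

224


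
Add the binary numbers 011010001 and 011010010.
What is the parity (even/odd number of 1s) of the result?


011010001 = 209
011010010 = 210
Sum = 419 = 110100011
1s count = 5

odd parity (5 ones in 110100011)


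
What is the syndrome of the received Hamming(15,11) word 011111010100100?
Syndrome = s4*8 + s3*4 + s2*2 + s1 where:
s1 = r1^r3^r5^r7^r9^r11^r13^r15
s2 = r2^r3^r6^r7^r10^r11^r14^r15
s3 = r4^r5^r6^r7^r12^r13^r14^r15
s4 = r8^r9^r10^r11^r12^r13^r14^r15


s1=1, s2=0, s3=0, s4=1

Syndrome = 9 (error at position 9)


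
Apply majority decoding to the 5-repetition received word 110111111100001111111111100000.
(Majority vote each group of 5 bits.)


Groups: 11011, 11111, 00001, 11111, 11111, 00000
Majority votes: 110110

110110


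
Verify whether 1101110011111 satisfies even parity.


Number of 1s: 10

Yes, parity is correct (10 ones)


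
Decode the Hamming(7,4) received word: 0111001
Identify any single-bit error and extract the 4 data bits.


Syndrome = 2: error at position 2

Data: 1001 (corrected bit 2)


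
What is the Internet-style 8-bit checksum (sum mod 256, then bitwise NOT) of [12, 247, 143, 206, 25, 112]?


Sum = 745 mod 256 = 233
Complement = 22

22


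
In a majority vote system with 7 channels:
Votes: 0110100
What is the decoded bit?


Ones: 3 out of 7
Threshold: 4

0 (3/7 voted 1)


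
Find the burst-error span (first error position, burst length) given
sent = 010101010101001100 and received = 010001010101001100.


XOR: 000100000000000000

Burst at position 3, length 1


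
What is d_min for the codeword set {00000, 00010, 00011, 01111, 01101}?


Comparing all pairs, minimum distance: 1
Can detect 0 errors, correct 0 errors

1


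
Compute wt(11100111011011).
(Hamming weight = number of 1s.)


Counting 1s in 11100111011011

10


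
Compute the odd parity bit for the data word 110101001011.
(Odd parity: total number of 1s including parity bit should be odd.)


Number of 1s in data: 7
Parity bit: 0

0


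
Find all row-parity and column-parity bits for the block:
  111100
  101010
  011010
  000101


Row parities: 0110
Column parities: 001001

Row P: 0110, Col P: 001001, Corner: 0


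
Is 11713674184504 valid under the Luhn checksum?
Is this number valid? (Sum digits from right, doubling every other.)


Luhn sum = 57
57 mod 10 = 7

Invalid (Luhn sum mod 10 = 7)


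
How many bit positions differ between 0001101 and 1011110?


XOR: 1010011
Count of 1s: 4

4


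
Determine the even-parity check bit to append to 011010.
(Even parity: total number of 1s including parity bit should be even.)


Number of 1s in data: 3
Parity bit: 1

1


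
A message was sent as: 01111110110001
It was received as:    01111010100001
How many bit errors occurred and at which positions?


XOR: 00000100010000

2 error(s) at position(s): 5, 9


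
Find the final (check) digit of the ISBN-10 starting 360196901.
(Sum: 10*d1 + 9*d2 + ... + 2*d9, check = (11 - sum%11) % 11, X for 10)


Weighted sum: 213
213 mod 11 = 4

Check digit: 7


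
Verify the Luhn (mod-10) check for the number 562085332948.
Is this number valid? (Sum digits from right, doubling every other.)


Luhn sum = 61
61 mod 10 = 1

Invalid (Luhn sum mod 10 = 1)


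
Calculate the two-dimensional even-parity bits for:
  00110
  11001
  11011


Row parities: 010
Column parities: 00100

Row P: 010, Col P: 00100, Corner: 1


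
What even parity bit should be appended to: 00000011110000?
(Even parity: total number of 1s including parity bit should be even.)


Number of 1s in data: 4
Parity bit: 0

0


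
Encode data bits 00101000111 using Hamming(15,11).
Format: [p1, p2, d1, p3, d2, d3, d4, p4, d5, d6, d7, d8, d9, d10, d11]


Parity bits: p1=1, p2=1, p3=0, p4=0

110001001000111


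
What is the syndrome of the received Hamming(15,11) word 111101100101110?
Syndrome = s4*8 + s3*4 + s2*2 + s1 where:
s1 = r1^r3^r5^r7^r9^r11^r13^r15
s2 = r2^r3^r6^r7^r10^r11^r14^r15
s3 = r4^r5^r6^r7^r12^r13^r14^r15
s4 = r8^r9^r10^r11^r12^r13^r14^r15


s1=0, s2=0, s3=0, s4=0

Syndrome = 0 (no error)


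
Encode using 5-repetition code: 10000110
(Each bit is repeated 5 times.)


Each bit -> 5 copies

1111100000000000000000000111111111100000


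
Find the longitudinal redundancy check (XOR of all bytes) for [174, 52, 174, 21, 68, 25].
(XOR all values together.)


XOR chain: 174 ^ 52 ^ 174 ^ 21 ^ 68 ^ 25 = 124

124


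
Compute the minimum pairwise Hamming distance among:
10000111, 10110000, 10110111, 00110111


Comparing all pairs, minimum distance: 1
Can detect 0 errors, correct 0 errors

1


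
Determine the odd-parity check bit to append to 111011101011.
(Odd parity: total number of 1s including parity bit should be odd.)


Number of 1s in data: 9
Parity bit: 0

0


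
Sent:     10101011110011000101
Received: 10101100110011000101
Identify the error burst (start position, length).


XOR: 00000111000000000000

Burst at position 5, length 3


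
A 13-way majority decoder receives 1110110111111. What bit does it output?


Ones: 11 out of 13
Threshold: 7

1 (11/13 voted 1)


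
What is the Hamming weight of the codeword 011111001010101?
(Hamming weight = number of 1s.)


Counting 1s in 011111001010101

9


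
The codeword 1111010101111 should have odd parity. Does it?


Number of 1s: 10

No, parity error (10 ones)


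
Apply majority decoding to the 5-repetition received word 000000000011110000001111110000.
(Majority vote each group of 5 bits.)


Groups: 00000, 00000, 11110, 00000, 11111, 10000
Majority votes: 001010

001010


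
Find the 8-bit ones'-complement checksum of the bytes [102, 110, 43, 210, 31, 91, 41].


Sum = 628 mod 256 = 116
Complement = 139

139


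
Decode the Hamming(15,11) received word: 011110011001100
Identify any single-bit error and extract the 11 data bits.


Syndrome = 0: no error detected

Data: 11001001100 (no errors)


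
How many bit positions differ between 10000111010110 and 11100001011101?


XOR: 01100110001011
Count of 1s: 7

7


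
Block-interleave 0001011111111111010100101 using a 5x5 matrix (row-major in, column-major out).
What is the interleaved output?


Matrix:
  00010
  11111
  11111
  10101
  00101
Read columns: 0111001100011111110001111

0111001100011111110001111


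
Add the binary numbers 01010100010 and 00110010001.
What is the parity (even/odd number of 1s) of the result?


01010100010 = 674
00110010001 = 401
Sum = 1075 = 10000110011
1s count = 5

odd parity (5 ones in 10000110011)


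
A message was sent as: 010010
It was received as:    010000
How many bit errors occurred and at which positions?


XOR: 000010

1 error(s) at position(s): 4


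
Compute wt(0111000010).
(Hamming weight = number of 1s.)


Counting 1s in 0111000010

4


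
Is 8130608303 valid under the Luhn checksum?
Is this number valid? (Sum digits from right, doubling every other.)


Luhn sum = 30
30 mod 10 = 0

Valid (Luhn sum mod 10 = 0)


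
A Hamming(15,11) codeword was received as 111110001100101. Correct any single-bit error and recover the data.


Syndrome = 0: no error detected

Data: 11001100101 (no errors)


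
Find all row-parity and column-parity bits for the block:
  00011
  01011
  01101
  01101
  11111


Row parities: 01111
Column parities: 10111

Row P: 01111, Col P: 10111, Corner: 0


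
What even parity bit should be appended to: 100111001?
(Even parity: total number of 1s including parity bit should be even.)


Number of 1s in data: 5
Parity bit: 1

1


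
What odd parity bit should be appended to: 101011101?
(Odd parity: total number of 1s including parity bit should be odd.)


Number of 1s in data: 6
Parity bit: 1

1


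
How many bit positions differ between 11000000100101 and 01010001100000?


XOR: 10010001000101
Count of 1s: 5

5


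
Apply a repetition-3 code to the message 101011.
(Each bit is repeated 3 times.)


Each bit -> 3 copies

111000111000111111


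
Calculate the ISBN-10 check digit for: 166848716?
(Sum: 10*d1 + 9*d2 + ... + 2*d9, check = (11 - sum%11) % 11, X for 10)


Weighted sum: 275
275 mod 11 = 0

Check digit: 0


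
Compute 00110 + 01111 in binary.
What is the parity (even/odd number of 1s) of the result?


00110 = 6
01111 = 15
Sum = 21 = 10101
1s count = 3

odd parity (3 ones in 10101)


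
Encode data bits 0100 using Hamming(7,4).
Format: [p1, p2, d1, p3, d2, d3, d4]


Parity bits: p1=1, p2=0, p3=1

1001100


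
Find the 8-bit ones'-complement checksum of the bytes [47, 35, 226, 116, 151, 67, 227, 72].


Sum = 941 mod 256 = 173
Complement = 82

82


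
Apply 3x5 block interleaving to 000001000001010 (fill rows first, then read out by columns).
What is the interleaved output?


Matrix:
  00000
  10000
  01010
Read columns: 010001000001000

010001000001000


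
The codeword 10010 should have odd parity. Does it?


Number of 1s: 2

No, parity error (2 ones)


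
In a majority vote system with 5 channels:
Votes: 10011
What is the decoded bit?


Ones: 3 out of 5
Threshold: 3

1 (3/5 voted 1)


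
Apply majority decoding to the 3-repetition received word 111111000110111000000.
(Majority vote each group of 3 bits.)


Groups: 111, 111, 000, 110, 111, 000, 000
Majority votes: 1101100

1101100


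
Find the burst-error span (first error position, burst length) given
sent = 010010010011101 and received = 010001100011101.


XOR: 000011110000000

Burst at position 4, length 4


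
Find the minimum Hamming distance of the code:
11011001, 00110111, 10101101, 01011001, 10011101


Comparing all pairs, minimum distance: 1
Can detect 0 errors, correct 0 errors

1


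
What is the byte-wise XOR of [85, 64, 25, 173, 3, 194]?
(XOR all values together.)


XOR chain: 85 ^ 64 ^ 25 ^ 173 ^ 3 ^ 194 = 96

96


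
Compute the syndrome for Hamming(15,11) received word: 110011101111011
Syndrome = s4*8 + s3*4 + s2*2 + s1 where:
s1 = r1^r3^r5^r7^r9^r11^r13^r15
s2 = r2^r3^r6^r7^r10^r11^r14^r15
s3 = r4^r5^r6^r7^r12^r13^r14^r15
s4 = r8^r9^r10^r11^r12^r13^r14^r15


s1=0, s2=1, s3=0, s4=0

Syndrome = 2 (error at position 2)


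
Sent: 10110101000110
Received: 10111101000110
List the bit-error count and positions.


XOR: 00001000000000

1 error(s) at position(s): 4


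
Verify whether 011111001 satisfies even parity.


Number of 1s: 6

Yes, parity is correct (6 ones)


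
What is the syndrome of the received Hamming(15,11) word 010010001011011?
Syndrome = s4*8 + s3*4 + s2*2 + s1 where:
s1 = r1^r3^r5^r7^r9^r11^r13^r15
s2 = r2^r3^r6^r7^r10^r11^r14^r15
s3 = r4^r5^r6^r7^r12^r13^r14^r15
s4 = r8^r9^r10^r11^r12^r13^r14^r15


s1=0, s2=0, s3=0, s4=1

Syndrome = 8 (error at position 8)


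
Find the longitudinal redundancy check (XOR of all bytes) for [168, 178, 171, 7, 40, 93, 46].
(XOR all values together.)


XOR chain: 168 ^ 178 ^ 171 ^ 7 ^ 40 ^ 93 ^ 46 = 237

237


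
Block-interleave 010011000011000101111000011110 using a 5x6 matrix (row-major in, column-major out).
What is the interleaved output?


Matrix:
  010011
  000011
  000101
  111000
  011110
Read columns: 000101001100011001011100111100

000101001100011001011100111100


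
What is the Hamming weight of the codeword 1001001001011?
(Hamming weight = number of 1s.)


Counting 1s in 1001001001011

6


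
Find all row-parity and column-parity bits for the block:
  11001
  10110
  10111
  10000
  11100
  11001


Row parities: 110111
Column parities: 01101

Row P: 110111, Col P: 01101, Corner: 1


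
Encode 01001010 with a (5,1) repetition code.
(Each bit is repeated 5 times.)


Each bit -> 5 copies

0000011111000000000011111000001111100000


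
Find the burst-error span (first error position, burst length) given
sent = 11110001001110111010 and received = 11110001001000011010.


XOR: 00000000000110100000

Burst at position 11, length 4


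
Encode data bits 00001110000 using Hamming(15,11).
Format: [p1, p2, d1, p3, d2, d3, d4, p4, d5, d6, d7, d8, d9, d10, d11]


Parity bits: p1=0, p2=0, p3=0, p4=1

000000011110000


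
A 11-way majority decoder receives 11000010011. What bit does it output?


Ones: 5 out of 11
Threshold: 6

0 (5/11 voted 1)


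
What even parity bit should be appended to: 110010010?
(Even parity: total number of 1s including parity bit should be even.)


Number of 1s in data: 4
Parity bit: 0

0


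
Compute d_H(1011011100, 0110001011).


XOR: 1101010111
Count of 1s: 7

7


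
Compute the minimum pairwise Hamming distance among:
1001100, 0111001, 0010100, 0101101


Comparing all pairs, minimum distance: 2
Can detect 1 errors, correct 0 errors

2


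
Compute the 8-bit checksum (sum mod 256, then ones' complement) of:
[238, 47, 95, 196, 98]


Sum = 674 mod 256 = 162
Complement = 93

93


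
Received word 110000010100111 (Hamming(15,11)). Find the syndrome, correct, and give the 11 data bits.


Syndrome = 13: error at position 13

Data: 00000100011 (corrected bit 13)


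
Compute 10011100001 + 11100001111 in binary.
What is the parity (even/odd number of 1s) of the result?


10011100001 = 1249
11100001111 = 1807
Sum = 3056 = 101111110000
1s count = 7

odd parity (7 ones in 101111110000)


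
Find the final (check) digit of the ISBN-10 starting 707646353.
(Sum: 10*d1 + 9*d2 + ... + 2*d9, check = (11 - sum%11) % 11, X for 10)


Weighted sum: 255
255 mod 11 = 2

Check digit: 9


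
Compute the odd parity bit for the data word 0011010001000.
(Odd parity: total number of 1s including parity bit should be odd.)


Number of 1s in data: 4
Parity bit: 1

1


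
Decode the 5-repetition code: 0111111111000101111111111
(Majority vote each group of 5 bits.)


Groups: 01111, 11111, 00010, 11111, 11111
Majority votes: 11011

11011


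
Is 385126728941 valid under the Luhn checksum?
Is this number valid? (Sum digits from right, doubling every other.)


Luhn sum = 58
58 mod 10 = 8

Invalid (Luhn sum mod 10 = 8)


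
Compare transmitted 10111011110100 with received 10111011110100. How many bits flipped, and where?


XOR: 00000000000000

0 errors (received matches sent)


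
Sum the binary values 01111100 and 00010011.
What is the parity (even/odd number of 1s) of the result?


01111100 = 124
00010011 = 19
Sum = 143 = 10001111
1s count = 5

odd parity (5 ones in 10001111)


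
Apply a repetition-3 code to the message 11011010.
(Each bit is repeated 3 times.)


Each bit -> 3 copies

111111000111111000111000


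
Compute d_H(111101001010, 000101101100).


XOR: 111000100110
Count of 1s: 6

6


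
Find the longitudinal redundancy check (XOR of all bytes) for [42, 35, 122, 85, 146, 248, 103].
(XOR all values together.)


XOR chain: 42 ^ 35 ^ 122 ^ 85 ^ 146 ^ 248 ^ 103 = 43

43


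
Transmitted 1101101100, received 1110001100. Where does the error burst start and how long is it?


XOR: 0011100000

Burst at position 2, length 3


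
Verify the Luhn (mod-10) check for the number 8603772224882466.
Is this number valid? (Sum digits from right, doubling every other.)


Luhn sum = 74
74 mod 10 = 4

Invalid (Luhn sum mod 10 = 4)


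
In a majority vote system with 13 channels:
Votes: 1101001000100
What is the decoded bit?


Ones: 5 out of 13
Threshold: 7

0 (5/13 voted 1)


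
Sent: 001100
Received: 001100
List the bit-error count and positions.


XOR: 000000

0 errors (received matches sent)


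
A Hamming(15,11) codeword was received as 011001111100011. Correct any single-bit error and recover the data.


Syndrome = 10: error at position 10

Data: 10111000011 (corrected bit 10)


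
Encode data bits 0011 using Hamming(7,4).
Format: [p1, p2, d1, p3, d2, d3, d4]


Parity bits: p1=1, p2=0, p3=0

1000011


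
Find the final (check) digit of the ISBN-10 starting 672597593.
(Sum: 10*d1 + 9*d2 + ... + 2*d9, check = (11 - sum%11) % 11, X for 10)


Weighted sum: 316
316 mod 11 = 8

Check digit: 3


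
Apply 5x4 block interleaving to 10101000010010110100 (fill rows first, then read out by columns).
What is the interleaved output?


Matrix:
  1010
  1000
  0100
  1011
  0100
Read columns: 11010001011001000010

11010001011001000010


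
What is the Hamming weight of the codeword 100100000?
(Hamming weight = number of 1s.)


Counting 1s in 100100000

2


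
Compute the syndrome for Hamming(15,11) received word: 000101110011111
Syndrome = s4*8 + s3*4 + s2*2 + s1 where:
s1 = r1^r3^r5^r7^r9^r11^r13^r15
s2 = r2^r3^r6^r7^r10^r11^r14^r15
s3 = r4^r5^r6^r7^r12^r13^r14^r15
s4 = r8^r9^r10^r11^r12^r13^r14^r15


s1=0, s2=1, s3=1, s4=0

Syndrome = 6 (error at position 6)


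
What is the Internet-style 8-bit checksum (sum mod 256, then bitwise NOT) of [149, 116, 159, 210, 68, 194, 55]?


Sum = 951 mod 256 = 183
Complement = 72

72


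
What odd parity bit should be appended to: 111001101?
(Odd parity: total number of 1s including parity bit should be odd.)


Number of 1s in data: 6
Parity bit: 1

1


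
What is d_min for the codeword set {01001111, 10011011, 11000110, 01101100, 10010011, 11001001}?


Comparing all pairs, minimum distance: 1
Can detect 0 errors, correct 0 errors

1


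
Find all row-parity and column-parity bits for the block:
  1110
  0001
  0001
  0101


Row parities: 1110
Column parities: 1011

Row P: 1110, Col P: 1011, Corner: 1


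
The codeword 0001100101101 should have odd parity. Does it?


Number of 1s: 6

No, parity error (6 ones)


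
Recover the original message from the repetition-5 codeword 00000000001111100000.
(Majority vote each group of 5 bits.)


Groups: 00000, 00000, 11111, 00000
Majority votes: 0010

0010


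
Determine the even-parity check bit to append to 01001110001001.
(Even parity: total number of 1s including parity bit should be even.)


Number of 1s in data: 6
Parity bit: 0

0


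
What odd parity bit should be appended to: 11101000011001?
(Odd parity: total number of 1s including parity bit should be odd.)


Number of 1s in data: 7
Parity bit: 0

0


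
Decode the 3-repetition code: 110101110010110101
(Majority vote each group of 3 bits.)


Groups: 110, 101, 110, 010, 110, 101
Majority votes: 111011

111011


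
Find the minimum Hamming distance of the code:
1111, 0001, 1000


Comparing all pairs, minimum distance: 2
Can detect 1 errors, correct 0 errors

2


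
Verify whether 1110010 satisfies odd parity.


Number of 1s: 4

No, parity error (4 ones)


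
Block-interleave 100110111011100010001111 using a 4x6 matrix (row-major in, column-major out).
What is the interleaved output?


Matrix:
  100110
  111011
  100010
  001111
Read columns: 111001000101100111110101

111001000101100111110101


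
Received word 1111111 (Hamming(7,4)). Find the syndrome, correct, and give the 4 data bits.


Syndrome = 0: no error detected

Data: 1111 (no errors)


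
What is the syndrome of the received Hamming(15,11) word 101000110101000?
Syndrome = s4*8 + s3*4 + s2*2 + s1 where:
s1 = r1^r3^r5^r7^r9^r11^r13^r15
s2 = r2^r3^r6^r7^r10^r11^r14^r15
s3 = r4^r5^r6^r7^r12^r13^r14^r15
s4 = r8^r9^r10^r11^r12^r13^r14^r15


s1=1, s2=1, s3=0, s4=1

Syndrome = 11 (error at position 11)


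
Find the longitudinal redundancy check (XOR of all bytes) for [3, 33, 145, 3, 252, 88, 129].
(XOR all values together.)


XOR chain: 3 ^ 33 ^ 145 ^ 3 ^ 252 ^ 88 ^ 129 = 149

149


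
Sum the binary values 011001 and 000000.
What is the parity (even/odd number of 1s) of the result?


011001 = 25
000000 = 0
Sum = 25 = 11001
1s count = 3

odd parity (3 ones in 11001)


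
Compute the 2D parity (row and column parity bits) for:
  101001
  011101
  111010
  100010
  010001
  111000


Row parities: 100001
Column parities: 000101

Row P: 100001, Col P: 000101, Corner: 0


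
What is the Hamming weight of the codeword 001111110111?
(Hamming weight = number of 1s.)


Counting 1s in 001111110111

9


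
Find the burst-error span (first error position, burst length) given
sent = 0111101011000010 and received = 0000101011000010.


XOR: 0111000000000000

Burst at position 1, length 3


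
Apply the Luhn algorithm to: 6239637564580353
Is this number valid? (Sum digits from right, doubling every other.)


Luhn sum = 59
59 mod 10 = 9

Invalid (Luhn sum mod 10 = 9)


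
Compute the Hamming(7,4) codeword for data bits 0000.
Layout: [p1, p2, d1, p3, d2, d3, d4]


Parity bits: p1=0, p2=0, p3=0

0000000


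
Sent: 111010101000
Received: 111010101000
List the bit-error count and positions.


XOR: 000000000000

0 errors (received matches sent)


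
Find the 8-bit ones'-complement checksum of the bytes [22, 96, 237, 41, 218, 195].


Sum = 809 mod 256 = 41
Complement = 214

214


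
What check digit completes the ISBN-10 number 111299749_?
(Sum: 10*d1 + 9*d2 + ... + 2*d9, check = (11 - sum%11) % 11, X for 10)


Weighted sum: 198
198 mod 11 = 0

Check digit: 0


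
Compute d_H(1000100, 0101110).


XOR: 1101010
Count of 1s: 4

4


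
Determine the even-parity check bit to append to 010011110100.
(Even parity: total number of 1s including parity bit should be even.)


Number of 1s in data: 6
Parity bit: 0

0


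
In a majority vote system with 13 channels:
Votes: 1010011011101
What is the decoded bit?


Ones: 8 out of 13
Threshold: 7

1 (8/13 voted 1)


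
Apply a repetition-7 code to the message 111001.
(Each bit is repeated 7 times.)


Each bit -> 7 copies

111111111111111111111000000000000001111111
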